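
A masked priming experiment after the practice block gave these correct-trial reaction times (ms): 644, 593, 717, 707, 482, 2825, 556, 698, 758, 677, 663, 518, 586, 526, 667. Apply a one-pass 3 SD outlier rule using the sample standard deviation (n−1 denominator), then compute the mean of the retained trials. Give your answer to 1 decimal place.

628.0 ms

n = 15, ΣRT = 11617, M = 774.467
Σ(x−M)² = 4598379.73; s = √(4598379.73/14) = 573.111
Cutoffs: 774.467 ± 3·573.111 → [-944.9, 2493.8]
Outside: 2825 → excluded.
Retained (n=14): Σ = 8792, mean = 8792/14 = 628.000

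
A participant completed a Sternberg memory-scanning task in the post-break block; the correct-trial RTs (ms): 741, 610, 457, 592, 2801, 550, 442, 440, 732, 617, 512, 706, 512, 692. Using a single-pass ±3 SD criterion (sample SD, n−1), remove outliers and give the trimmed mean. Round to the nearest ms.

n = 14, ΣRT = 10404, M = 743.143
Σ(x−M)² = 4704001.71; s = √(4704001.71/13) = 601.537
Cutoffs: 743.143 ± 3·601.537 → [-1061.5, 2547.8]
Outside: 2801 → excluded.
Retained (n=13): Σ = 7603, mean = 7603/13 = 584.846

585 ms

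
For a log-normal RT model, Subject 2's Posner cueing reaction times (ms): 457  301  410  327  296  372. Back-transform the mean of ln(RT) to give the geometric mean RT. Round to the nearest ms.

356 ms

ln(RT): 6.1247, 5.7071, 6.0162, 5.7900, 5.6904, 5.9189
Mean ln(RT) = 35.2472/6 = 5.87453
Geometric mean = exp(5.87453) = 355.86 ms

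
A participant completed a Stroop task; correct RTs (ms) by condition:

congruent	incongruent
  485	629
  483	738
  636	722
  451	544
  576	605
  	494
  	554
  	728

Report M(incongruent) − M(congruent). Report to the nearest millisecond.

101 ms

M(congruent) = 2631/5 = 526.200
M(incongruent) = 5014/8 = 626.750
Difference = 626.750 − 526.200 = 100.550 ms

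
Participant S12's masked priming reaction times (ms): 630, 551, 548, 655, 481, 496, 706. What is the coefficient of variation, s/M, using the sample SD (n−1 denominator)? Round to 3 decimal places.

0.145

n = 7, Σ = 4067, M = 581.0000
Σ(x−M)² = 42716.000; s = √(42716.000/6) = 84.3761
CV = 84.3761 / 581.0000 = 0.14523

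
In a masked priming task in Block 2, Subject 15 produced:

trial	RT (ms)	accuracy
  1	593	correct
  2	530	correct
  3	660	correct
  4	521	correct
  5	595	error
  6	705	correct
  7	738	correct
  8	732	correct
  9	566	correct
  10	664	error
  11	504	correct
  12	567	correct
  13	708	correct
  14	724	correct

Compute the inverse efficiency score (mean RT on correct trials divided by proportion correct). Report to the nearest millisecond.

Correct trials (n=12): 593, 530, 660, 521, 705, 738, 732, 566, 504, 567, 708, 724
Mean correct RT = 7548/12 = 629.0000 ms
Proportion correct = 12/14
IES = 629.0000 / (12/14) = 733.833 ms

734 ms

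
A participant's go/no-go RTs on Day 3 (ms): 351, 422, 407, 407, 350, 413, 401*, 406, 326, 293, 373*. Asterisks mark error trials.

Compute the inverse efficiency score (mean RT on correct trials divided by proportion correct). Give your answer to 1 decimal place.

458.3 ms

Correct trials (n=9): 351, 422, 407, 407, 350, 413, 406, 326, 293
Mean correct RT = 3375/9 = 375.0000 ms
Proportion correct = 9/11
IES = 375.0000 / (9/11) = 458.333 ms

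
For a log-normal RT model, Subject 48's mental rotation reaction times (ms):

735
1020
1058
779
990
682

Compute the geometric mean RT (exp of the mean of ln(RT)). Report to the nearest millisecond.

ln(RT): 6.5999, 6.9276, 6.9641, 6.6580, 6.8977, 6.5250
Mean ln(RT) = 40.5723/6 = 6.76205
Geometric mean = exp(6.76205) = 864.41 ms

864 ms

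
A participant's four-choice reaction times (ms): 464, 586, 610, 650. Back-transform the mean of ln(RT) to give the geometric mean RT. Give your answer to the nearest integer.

573 ms

ln(RT): 6.1399, 6.3733, 6.4135, 6.4770
Mean ln(RT) = 25.4036/4 = 6.35091
Geometric mean = exp(6.35091) = 573.01 ms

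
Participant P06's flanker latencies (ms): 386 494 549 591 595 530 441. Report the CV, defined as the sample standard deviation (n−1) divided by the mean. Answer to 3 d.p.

n = 7, Σ = 3586, M = 512.2857
Σ(x−M)² = 36063.429; s = √(36063.429/6) = 77.5279
CV = 77.5279 / 512.2857 = 0.15134

0.151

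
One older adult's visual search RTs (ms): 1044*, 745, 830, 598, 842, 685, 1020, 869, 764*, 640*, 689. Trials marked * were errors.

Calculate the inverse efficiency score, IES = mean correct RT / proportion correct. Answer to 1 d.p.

Correct trials (n=8): 745, 830, 598, 842, 685, 1020, 869, 689
Mean correct RT = 6278/8 = 784.7500 ms
Proportion correct = 8/11
IES = 784.7500 / (8/11) = 1079.031 ms

1079.0 ms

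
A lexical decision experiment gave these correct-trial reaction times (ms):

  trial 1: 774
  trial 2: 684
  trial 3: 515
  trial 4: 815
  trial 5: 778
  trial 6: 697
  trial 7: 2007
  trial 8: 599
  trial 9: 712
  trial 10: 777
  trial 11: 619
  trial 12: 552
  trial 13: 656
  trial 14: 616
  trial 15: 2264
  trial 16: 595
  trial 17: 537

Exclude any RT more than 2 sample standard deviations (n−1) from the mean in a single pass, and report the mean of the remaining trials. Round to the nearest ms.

662 ms

n = 17, ΣRT = 14197, M = 835.118
Σ(x−M)² = 3994579.76; s = √(3994579.76/16) = 499.661
Cutoffs: 835.118 ± 2·499.661 → [-164.2, 1834.4]
Outside: 2007, 2264 → excluded.
Retained (n=15): Σ = 9926, mean = 9926/15 = 661.733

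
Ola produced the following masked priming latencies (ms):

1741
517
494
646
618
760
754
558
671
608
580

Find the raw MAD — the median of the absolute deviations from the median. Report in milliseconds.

60 ms

Sorted: 494, 517, 558, 580, 608, 618, 646, 671, 754, 760, 1741 → median = 618
|x − 618|: 1123, 101, 124, 28, 0, 142, 136, 60, 53, 10, 38
Sorted deviations: 0, 10, 28, 38, 53, 60, 101, 124, 136, 142, 1123 → MAD = 60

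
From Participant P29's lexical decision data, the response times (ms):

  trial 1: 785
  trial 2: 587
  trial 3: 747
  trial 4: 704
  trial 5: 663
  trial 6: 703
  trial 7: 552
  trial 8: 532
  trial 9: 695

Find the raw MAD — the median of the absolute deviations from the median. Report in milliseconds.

52 ms

Sorted: 532, 552, 587, 663, 695, 703, 704, 747, 785 → median = 695
|x − 695|: 90, 108, 52, 9, 32, 8, 143, 163, 0
Sorted deviations: 0, 8, 9, 32, 52, 90, 108, 143, 163 → MAD = 52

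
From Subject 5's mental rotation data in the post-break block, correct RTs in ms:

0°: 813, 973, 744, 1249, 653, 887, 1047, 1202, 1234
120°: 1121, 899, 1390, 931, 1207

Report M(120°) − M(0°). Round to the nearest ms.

132 ms

M(0°) = 8802/9 = 978.000
M(120°) = 5548/5 = 1109.600
Difference = 1109.600 − 978.000 = 131.600 ms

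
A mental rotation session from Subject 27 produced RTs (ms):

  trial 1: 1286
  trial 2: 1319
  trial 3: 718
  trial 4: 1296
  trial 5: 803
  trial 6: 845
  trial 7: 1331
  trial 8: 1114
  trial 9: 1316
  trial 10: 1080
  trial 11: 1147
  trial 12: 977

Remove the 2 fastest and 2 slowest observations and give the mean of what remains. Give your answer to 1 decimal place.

Sorted: 718, 803, 845, 977, 1080, 1114, 1147, 1286, 1296, 1316, 1319, 1331
Drop lowest 2 (718, 803) and highest 2 (1319, 1331)
Remaining (n=8): Σ = 9061, mean = 9061/8 = 1132.625

1132.6 ms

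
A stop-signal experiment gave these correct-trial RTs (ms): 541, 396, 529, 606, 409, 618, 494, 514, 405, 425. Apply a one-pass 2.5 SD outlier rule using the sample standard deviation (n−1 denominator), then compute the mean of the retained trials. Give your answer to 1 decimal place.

493.7 ms

n = 10, ΣRT = 4937, M = 493.700
Σ(x−M)² = 61264.10; s = √(61264.10/9) = 82.505
Cutoffs: 493.700 ± 2.5·82.505 → [287.4, 700.0]
No RTs fall outside the cutoffs; all 10 retained. Mean = 4937/10 = 493.700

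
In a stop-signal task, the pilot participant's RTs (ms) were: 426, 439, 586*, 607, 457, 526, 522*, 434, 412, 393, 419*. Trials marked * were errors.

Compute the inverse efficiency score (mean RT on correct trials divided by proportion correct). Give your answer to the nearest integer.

Correct trials (n=8): 426, 439, 607, 457, 526, 434, 412, 393
Mean correct RT = 3694/8 = 461.7500 ms
Proportion correct = 8/11
IES = 461.7500 / (8/11) = 634.906 ms

635 ms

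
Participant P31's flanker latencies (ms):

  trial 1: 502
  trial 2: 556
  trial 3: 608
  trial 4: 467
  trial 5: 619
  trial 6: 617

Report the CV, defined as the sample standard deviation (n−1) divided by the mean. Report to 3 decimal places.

n = 6, Σ = 3369, M = 561.5000
Σ(x−M)² = 21049.500; s = √(21049.500/5) = 64.8837
CV = 64.8837 / 561.5000 = 0.11555

0.116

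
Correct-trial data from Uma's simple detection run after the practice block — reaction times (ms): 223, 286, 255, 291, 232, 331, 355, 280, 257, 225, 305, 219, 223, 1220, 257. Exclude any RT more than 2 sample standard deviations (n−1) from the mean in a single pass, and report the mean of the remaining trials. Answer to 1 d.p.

267.1 ms

n = 15, ΣRT = 4959, M = 330.600
Σ(x−M)² = 871433.60; s = √(871433.60/14) = 249.490
Cutoffs: 330.600 ± 2·249.490 → [-168.4, 829.6]
Outside: 1220 → excluded.
Retained (n=14): Σ = 3739, mean = 3739/14 = 267.071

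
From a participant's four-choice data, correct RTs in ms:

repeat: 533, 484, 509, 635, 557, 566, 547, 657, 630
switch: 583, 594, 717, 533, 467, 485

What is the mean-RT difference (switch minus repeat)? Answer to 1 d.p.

-5.5 ms

M(repeat) = 5118/9 = 568.667
M(switch) = 3379/6 = 563.167
Difference = 563.167 − 568.667 = -5.500 ms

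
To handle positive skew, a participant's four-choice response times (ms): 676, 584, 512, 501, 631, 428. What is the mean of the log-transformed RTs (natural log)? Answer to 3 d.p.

6.308

ln(RT): 6.5162, 6.3699, 6.2383, 6.2166, 6.4473, 6.0591
Σ ln(RT) = 37.8475
Mean = 37.8475/6 = 6.30791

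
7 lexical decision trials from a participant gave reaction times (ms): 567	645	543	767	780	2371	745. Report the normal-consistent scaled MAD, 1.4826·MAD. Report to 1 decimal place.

148.3 ms

Sorted: 543, 567, 645, 745, 767, 780, 2371 → median = 745
|x − 745| sorted: 0, 22, 35, 100, 178, 202, 1626 → MAD = 100
Robust SD ≈ 1.4826 × 100 = 148.260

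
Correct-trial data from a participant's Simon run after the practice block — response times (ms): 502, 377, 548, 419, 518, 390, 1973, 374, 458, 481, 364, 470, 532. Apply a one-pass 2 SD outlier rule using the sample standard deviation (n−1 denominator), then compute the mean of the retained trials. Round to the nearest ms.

453 ms

n = 13, ΣRT = 7406, M = 569.692
Σ(x−M)² = 2181430.77; s = √(2181430.77/12) = 426.364
Cutoffs: 569.692 ± 2·426.364 → [-283.0, 1422.4]
Outside: 1973 → excluded.
Retained (n=12): Σ = 5433, mean = 5433/12 = 452.750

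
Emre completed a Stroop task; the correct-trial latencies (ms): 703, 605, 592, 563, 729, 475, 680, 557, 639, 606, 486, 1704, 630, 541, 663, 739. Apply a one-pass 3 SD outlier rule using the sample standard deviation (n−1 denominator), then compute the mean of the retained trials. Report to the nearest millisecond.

614 ms

n = 16, ΣRT = 10912, M = 682.000
Σ(x−M)² = 1206038.00; s = √(1206038.00/15) = 283.553
Cutoffs: 682.000 ± 3·283.553 → [-168.7, 1532.7]
Outside: 1704 → excluded.
Retained (n=15): Σ = 9208, mean = 9208/15 = 613.867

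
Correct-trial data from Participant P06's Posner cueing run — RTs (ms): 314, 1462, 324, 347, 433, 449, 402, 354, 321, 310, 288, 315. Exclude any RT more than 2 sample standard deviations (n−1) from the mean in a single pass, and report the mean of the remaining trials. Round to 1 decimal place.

350.6 ms

n = 12, ΣRT = 5319, M = 443.250
Σ(x−M)² = 1161098.25; s = √(1161098.25/11) = 324.891
Cutoffs: 443.250 ± 2·324.891 → [-206.5, 1093.0]
Outside: 1462 → excluded.
Retained (n=11): Σ = 3857, mean = 3857/11 = 350.636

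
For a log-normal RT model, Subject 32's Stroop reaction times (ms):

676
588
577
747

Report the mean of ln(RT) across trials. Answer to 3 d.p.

ln(RT): 6.5162, 6.3767, 6.3578, 6.6161
Σ ln(RT) = 25.8668
Mean = 25.8668/4 = 6.46671

6.467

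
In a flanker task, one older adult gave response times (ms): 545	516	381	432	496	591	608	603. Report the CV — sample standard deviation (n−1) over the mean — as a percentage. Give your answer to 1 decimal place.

15.9%

n = 8, Σ = 4172, M = 521.5000
Σ(x−M)² = 47938.000; s = √(47938.000/7) = 82.7544
CV = 82.7544 / 521.5000 = 0.15869 = 15.869%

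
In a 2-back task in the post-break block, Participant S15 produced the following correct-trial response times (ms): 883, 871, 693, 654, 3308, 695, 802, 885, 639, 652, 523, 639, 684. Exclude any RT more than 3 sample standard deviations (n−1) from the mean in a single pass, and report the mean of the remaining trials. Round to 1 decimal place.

718.3 ms

n = 13, ΣRT = 11928, M = 917.538
Σ(x−M)² = 6337345.23; s = √(6337345.23/12) = 726.713
Cutoffs: 917.538 ± 3·726.713 → [-1262.6, 3097.7]
Outside: 3308 → excluded.
Retained (n=12): Σ = 8620, mean = 8620/12 = 718.333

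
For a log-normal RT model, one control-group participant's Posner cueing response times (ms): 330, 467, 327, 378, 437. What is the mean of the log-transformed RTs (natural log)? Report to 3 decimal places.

ln(RT): 5.7991, 6.1463, 5.7900, 5.9349, 6.0799
Σ ln(RT) = 29.7502
Mean = 29.7502/5 = 5.95004

5.950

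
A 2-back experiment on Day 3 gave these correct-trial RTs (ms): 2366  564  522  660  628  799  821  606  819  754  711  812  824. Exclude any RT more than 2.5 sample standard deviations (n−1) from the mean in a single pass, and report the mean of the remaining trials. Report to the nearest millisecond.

n = 13, ΣRT = 10886, M = 837.385
Σ(x−M)² = 2665547.08; s = √(2665547.08/12) = 471.306
Cutoffs: 837.385 ± 2.5·471.306 → [-340.9, 2015.6]
Outside: 2366 → excluded.
Retained (n=12): Σ = 8520, mean = 8520/12 = 710.000

710 ms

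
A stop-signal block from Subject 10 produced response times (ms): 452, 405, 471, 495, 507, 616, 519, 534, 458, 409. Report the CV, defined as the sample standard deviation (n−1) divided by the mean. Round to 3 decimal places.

0.129

n = 10, Σ = 4866, M = 486.6000
Σ(x−M)² = 35466.400; s = √(35466.400/9) = 62.7751
CV = 62.7751 / 486.6000 = 0.12901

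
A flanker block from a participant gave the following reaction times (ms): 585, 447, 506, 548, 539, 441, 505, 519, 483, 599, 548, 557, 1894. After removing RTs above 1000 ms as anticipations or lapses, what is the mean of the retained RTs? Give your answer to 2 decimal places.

523.08 ms

Excluded: 1894
Retained (n=12): Σ = 6277
Mean = 6277/12 = 523.0833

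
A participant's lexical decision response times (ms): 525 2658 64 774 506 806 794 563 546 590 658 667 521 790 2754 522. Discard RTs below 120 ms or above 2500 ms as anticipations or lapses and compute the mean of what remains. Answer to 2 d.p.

635.54 ms

Excluded: 64, 2658, 2754
Retained (n=13): Σ = 8262
Mean = 8262/13 = 635.5385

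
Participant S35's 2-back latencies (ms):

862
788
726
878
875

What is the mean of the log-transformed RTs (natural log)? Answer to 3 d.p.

6.714

ln(RT): 6.7593, 6.6695, 6.5876, 6.7776, 6.7742
Σ ln(RT) = 33.5682
Mean = 33.5682/5 = 6.71363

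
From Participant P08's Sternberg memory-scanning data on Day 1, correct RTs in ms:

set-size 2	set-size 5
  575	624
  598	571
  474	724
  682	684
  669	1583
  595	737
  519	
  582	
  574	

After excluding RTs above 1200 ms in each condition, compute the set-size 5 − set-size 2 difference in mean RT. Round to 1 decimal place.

82.7 ms

set-size 5: exclude 1583
M(set-size 2) = 5268/9 = 585.333
M(set-size 5) = 3340/5 = 668.000
Difference = 668.000 − 585.333 = 82.667 ms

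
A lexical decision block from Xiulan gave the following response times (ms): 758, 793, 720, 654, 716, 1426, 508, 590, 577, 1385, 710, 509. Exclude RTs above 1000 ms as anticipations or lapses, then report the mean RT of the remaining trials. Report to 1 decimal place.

Excluded: 1385, 1426
Retained (n=10): Σ = 6535
Mean = 6535/10 = 653.5000

653.5 ms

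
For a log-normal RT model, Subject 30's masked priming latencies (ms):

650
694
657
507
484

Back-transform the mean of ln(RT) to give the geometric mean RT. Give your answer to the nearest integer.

ln(RT): 6.4770, 6.5425, 6.4877, 6.2285, 6.1821
Mean ln(RT) = 31.9177/5 = 6.38354
Geometric mean = exp(6.38354) = 592.02 ms

592 ms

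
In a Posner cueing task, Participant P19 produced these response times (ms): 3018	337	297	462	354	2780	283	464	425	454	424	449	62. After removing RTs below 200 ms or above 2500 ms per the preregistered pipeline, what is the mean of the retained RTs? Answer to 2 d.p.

394.90 ms

Excluded: 62, 2780, 3018
Retained (n=10): Σ = 3949
Mean = 3949/10 = 394.9000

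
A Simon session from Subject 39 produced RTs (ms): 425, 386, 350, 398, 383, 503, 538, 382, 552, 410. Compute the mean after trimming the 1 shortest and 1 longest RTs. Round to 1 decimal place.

428.1 ms

Sorted: 350, 382, 383, 386, 398, 410, 425, 503, 538, 552
Drop lowest 1 (350) and highest 1 (552)
Remaining (n=8): Σ = 3425, mean = 3425/8 = 428.125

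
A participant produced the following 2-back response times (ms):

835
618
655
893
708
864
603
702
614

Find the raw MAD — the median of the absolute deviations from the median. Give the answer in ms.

88 ms

Sorted: 603, 614, 618, 655, 702, 708, 835, 864, 893 → median = 702
|x − 702|: 133, 84, 47, 191, 6, 162, 99, 0, 88
Sorted deviations: 0, 6, 47, 84, 88, 99, 133, 162, 191 → MAD = 88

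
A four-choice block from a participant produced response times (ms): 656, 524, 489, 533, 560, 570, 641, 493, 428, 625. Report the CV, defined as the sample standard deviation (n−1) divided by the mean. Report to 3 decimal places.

0.133

n = 10, Σ = 5519, M = 551.9000
Σ(x−M)² = 48424.900; s = √(48424.900/9) = 73.3522
CV = 73.3522 / 551.9000 = 0.13291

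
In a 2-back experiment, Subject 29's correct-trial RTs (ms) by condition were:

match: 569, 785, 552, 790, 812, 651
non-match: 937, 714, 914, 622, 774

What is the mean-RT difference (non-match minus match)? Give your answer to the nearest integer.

99 ms

M(match) = 4159/6 = 693.167
M(non-match) = 3961/5 = 792.200
Difference = 792.200 − 693.167 = 99.033 ms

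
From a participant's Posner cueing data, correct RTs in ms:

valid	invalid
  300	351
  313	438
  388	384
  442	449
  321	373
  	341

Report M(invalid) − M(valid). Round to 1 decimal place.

36.5 ms

M(valid) = 1764/5 = 352.800
M(invalid) = 2336/6 = 389.333
Difference = 389.333 − 352.800 = 36.533 ms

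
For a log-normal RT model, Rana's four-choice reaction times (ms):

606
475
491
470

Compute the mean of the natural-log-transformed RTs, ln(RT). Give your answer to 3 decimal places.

6.230

ln(RT): 6.4069, 6.1633, 6.1964, 6.1527
Σ ln(RT) = 24.9194
Mean = 24.9194/4 = 6.22984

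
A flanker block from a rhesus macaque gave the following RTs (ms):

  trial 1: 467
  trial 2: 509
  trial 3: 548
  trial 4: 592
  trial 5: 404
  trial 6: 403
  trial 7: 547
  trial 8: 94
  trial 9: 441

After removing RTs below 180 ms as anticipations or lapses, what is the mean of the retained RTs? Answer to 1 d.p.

488.9 ms

Excluded: 94
Retained (n=8): Σ = 3911
Mean = 3911/8 = 488.8750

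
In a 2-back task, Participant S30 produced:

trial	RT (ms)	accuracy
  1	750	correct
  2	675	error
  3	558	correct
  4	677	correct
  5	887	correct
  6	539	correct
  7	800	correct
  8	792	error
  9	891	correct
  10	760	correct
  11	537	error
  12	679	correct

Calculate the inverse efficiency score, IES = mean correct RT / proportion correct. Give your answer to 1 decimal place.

969.0 ms

Correct trials (n=9): 750, 558, 677, 887, 539, 800, 891, 760, 679
Mean correct RT = 6541/9 = 726.7778 ms
Proportion correct = 9/12
IES = 726.7778 / (9/12) = 969.037 ms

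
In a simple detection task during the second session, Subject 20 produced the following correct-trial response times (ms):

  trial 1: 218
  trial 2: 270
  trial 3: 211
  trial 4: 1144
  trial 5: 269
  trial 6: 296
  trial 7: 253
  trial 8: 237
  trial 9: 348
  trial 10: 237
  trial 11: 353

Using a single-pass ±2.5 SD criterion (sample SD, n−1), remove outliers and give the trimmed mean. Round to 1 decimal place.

n = 11, ΣRT = 3836, M = 348.727
Σ(x−M)² = 718000.18; s = √(718000.18/10) = 267.955
Cutoffs: 348.727 ± 2.5·267.955 → [-321.2, 1018.6]
Outside: 1144 → excluded.
Retained (n=10): Σ = 2692, mean = 2692/10 = 269.200

269.2 ms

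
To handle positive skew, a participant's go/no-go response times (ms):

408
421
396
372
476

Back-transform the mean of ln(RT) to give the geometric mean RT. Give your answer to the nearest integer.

413 ms

ln(RT): 6.0113, 6.0426, 5.9814, 5.9189, 6.1654
Mean ln(RT) = 30.1196/5 = 6.02393
Geometric mean = exp(6.02393) = 413.20 ms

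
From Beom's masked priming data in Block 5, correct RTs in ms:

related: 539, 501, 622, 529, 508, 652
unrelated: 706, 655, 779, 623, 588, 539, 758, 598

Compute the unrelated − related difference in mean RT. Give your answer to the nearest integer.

M(related) = 3351/6 = 558.500
M(unrelated) = 5246/8 = 655.750
Difference = 655.750 − 558.500 = 97.250 ms

97 ms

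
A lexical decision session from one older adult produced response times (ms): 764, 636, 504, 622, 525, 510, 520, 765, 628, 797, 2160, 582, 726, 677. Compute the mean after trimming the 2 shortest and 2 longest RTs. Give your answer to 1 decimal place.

644.5 ms

Sorted: 504, 510, 520, 525, 582, 622, 628, 636, 677, 726, 764, 765, 797, 2160
Drop lowest 2 (504, 510) and highest 2 (797, 2160)
Remaining (n=10): Σ = 6445, mean = 6445/10 = 644.500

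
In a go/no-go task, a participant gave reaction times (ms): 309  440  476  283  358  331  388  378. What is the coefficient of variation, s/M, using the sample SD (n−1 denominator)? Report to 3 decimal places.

n = 8, Σ = 2963, M = 370.3750
Σ(x−M)² = 29477.875; s = √(29477.875/7) = 64.8932
CV = 64.8932 / 370.3750 = 0.17521

0.175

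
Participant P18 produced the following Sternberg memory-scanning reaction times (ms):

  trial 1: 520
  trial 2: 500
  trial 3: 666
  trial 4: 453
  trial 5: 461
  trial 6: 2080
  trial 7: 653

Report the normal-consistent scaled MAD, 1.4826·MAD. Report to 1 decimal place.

99.3 ms

Sorted: 453, 461, 500, 520, 653, 666, 2080 → median = 520
|x − 520| sorted: 0, 20, 59, 67, 133, 146, 1560 → MAD = 67
Robust SD ≈ 1.4826 × 67 = 99.334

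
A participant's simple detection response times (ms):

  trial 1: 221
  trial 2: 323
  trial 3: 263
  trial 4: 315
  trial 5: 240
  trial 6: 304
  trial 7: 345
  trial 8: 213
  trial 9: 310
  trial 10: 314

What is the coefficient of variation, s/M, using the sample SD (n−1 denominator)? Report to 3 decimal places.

n = 10, Σ = 2848, M = 284.8000
Σ(x−M)² = 19559.600; s = √(19559.600/9) = 46.6185
CV = 46.6185 / 284.8000 = 0.16369

0.164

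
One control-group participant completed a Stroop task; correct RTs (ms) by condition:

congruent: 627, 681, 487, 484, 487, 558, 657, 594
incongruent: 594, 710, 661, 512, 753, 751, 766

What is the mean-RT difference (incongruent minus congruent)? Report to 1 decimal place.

106.3 ms

M(congruent) = 4575/8 = 571.875
M(incongruent) = 4747/7 = 678.143
Difference = 678.143 − 571.875 = 106.268 ms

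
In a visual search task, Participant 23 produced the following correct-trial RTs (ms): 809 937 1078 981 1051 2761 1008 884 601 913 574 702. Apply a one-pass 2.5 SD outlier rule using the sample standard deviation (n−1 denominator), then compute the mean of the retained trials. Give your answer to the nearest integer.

867 ms

n = 12, ΣRT = 12299, M = 1024.917
Σ(x−M)² = 3593736.92; s = √(3593736.92/11) = 571.580
Cutoffs: 1024.917 ± 2.5·571.580 → [-404.0, 2453.9]
Outside: 2761 → excluded.
Retained (n=11): Σ = 9538, mean = 9538/11 = 867.091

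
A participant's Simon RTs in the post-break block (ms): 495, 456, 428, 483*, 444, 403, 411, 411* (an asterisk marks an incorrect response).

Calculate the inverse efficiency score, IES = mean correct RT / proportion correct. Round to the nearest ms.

Correct trials (n=6): 495, 456, 428, 444, 403, 411
Mean correct RT = 2637/6 = 439.5000 ms
Proportion correct = 6/8
IES = 439.5000 / (6/8) = 586.000 ms

586 ms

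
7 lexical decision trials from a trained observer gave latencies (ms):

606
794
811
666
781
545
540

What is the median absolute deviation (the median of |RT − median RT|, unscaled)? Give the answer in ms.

Sorted: 540, 545, 606, 666, 781, 794, 811 → median = 666
|x − 666|: 60, 128, 145, 0, 115, 121, 126
Sorted deviations: 0, 60, 115, 121, 126, 128, 145 → MAD = 121

121 ms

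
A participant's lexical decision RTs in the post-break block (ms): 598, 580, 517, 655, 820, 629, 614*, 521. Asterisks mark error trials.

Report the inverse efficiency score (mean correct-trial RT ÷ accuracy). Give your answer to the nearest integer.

Correct trials (n=7): 598, 580, 517, 655, 820, 629, 521
Mean correct RT = 4320/7 = 617.1429 ms
Proportion correct = 7/8
IES = 617.1429 / (7/8) = 705.306 ms

705 ms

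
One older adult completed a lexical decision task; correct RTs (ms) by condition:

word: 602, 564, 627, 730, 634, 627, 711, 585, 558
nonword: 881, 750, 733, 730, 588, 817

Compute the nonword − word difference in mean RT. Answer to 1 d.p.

123.4 ms

M(word) = 5638/9 = 626.444
M(nonword) = 4499/6 = 749.833
Difference = 749.833 − 626.444 = 123.389 ms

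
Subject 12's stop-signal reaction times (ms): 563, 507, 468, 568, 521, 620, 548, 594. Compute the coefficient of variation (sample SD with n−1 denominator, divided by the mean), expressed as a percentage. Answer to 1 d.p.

n = 8, Σ = 4389, M = 548.6250
Σ(x−M)² = 16731.875; s = √(16731.875/7) = 48.8904
CV = 48.8904 / 548.6250 = 0.08911 = 8.911%

8.9%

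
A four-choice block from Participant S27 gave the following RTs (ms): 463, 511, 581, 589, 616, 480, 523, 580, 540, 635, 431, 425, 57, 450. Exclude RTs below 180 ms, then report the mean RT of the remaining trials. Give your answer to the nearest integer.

525 ms

Excluded: 57
Retained (n=13): Σ = 6824
Mean = 6824/13 = 524.9231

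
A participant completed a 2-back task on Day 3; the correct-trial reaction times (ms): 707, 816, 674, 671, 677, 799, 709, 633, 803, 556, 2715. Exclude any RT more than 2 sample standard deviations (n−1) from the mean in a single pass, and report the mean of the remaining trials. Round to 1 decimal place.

704.5 ms

n = 11, ΣRT = 9760, M = 887.273
Σ(x−M)² = 3735710.18; s = √(3735710.18/10) = 611.205
Cutoffs: 887.273 ± 2·611.205 → [-335.1, 2109.7]
Outside: 2715 → excluded.
Retained (n=10): Σ = 7045, mean = 7045/10 = 704.500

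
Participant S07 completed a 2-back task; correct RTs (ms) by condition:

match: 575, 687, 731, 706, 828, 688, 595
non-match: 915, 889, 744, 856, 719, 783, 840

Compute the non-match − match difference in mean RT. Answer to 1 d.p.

133.7 ms

M(match) = 4810/7 = 687.143
M(non-match) = 5746/7 = 820.857
Difference = 820.857 − 687.143 = 133.714 ms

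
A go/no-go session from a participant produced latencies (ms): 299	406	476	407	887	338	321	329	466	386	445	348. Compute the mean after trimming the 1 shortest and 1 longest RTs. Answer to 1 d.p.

Sorted: 299, 321, 329, 338, 348, 386, 406, 407, 445, 466, 476, 887
Drop lowest 1 (299) and highest 1 (887)
Remaining (n=10): Σ = 3922, mean = 3922/10 = 392.200

392.2 ms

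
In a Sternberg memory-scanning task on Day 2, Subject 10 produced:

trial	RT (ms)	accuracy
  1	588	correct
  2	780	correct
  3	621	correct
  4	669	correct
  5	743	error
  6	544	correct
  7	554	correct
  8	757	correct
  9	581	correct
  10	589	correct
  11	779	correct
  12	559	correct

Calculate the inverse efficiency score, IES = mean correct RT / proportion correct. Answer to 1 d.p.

Correct trials (n=11): 588, 780, 621, 669, 544, 554, 757, 581, 589, 779, 559
Mean correct RT = 7021/11 = 638.2727 ms
Proportion correct = 11/12
IES = 638.2727 / (11/12) = 696.298 ms

696.3 ms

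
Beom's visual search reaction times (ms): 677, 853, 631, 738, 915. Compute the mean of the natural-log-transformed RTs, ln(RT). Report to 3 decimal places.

ln(RT): 6.5177, 6.7488, 6.4473, 6.6039, 6.8189
Σ ln(RT) = 33.1366
Mean = 33.1366/5 = 6.62732

6.627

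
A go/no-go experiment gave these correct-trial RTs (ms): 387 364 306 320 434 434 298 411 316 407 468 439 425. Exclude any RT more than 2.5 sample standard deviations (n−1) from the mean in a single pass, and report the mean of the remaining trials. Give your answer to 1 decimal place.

n = 13, ΣRT = 5009, M = 385.308
Σ(x−M)² = 40606.77; s = √(40606.77/12) = 58.171
Cutoffs: 385.308 ± 2.5·58.171 → [239.9, 530.7]
No RTs fall outside the cutoffs; all 13 retained. Mean = 5009/13 = 385.308

385.3 ms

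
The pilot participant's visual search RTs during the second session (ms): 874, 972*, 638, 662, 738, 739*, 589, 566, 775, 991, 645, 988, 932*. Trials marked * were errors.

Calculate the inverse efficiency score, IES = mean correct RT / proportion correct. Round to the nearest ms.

971 ms

Correct trials (n=10): 874, 638, 662, 738, 589, 566, 775, 991, 645, 988
Mean correct RT = 7466/10 = 746.6000 ms
Proportion correct = 10/13
IES = 746.6000 / (10/13) = 970.580 ms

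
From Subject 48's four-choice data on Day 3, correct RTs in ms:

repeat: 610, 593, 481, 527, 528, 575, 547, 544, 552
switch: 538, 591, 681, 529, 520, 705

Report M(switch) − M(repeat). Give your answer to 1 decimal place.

M(repeat) = 4957/9 = 550.778
M(switch) = 3564/6 = 594.000
Difference = 594.000 − 550.778 = 43.222 ms

43.2 ms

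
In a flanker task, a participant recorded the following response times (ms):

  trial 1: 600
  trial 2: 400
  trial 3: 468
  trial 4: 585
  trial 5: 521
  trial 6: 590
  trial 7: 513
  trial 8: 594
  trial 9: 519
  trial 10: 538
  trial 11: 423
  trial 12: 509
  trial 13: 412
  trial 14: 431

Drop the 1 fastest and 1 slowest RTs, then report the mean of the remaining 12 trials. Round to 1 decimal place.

508.6 ms

Sorted: 400, 412, 423, 431, 468, 509, 513, 519, 521, 538, 585, 590, 594, 600
Drop lowest 1 (400) and highest 1 (600)
Remaining (n=12): Σ = 6103, mean = 6103/12 = 508.583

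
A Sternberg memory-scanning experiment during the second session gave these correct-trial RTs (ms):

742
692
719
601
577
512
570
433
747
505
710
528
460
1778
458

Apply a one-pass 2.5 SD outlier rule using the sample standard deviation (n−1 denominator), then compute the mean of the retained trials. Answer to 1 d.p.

589.6 ms

n = 15, ΣRT = 10032, M = 668.800
Σ(x−M)² = 1484216.40; s = √(1484216.40/14) = 325.600
Cutoffs: 668.800 ± 2.5·325.600 → [-145.2, 1482.8]
Outside: 1778 → excluded.
Retained (n=14): Σ = 8254, mean = 8254/14 = 589.571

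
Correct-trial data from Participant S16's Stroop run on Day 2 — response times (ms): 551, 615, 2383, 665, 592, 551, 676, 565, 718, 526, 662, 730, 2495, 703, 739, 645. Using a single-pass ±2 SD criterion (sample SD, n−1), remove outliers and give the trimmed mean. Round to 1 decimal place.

n = 16, ΣRT = 13816, M = 863.500
Σ(x−M)² = 5747614.00; s = √(5747614.00/15) = 619.011
Cutoffs: 863.500 ± 2·619.011 → [-374.5, 2101.5]
Outside: 2383, 2495 → excluded.
Retained (n=14): Σ = 8938, mean = 8938/14 = 638.429

638.4 ms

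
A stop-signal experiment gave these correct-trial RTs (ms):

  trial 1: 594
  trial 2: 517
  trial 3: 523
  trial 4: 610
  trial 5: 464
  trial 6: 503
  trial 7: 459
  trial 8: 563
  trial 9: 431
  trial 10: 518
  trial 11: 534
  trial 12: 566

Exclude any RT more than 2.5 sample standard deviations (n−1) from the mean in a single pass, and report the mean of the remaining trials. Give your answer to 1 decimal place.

n = 12, ΣRT = 6282, M = 523.500
Σ(x−M)² = 32679.00; s = √(32679.00/11) = 54.505
Cutoffs: 523.500 ± 2.5·54.505 → [387.2, 659.8]
No RTs fall outside the cutoffs; all 12 retained. Mean = 6282/12 = 523.500

523.5 ms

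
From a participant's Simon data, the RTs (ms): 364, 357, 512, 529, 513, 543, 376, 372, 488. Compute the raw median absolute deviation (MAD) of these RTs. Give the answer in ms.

Sorted: 357, 364, 372, 376, 488, 512, 513, 529, 543 → median = 488
|x − 488|: 124, 131, 24, 41, 25, 55, 112, 116, 0
Sorted deviations: 0, 24, 25, 41, 55, 112, 116, 124, 131 → MAD = 55

55 ms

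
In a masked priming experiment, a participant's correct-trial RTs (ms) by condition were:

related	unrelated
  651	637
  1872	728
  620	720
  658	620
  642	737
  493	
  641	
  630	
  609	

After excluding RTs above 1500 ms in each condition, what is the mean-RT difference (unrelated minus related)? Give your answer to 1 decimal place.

70.4 ms

related: exclude 1872
M(related) = 4944/8 = 618.000
M(unrelated) = 3442/5 = 688.400
Difference = 688.400 − 618.000 = 70.400 ms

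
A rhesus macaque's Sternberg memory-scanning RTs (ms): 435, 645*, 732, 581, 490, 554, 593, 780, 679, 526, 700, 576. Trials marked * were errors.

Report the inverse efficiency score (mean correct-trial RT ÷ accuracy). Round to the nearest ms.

659 ms

Correct trials (n=11): 435, 732, 581, 490, 554, 593, 780, 679, 526, 700, 576
Mean correct RT = 6646/11 = 604.1818 ms
Proportion correct = 11/12
IES = 604.1818 / (11/12) = 659.107 ms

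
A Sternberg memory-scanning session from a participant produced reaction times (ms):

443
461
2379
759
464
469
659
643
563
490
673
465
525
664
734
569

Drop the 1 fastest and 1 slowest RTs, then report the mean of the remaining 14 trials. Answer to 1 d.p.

581.3 ms

Sorted: 443, 461, 464, 465, 469, 490, 525, 563, 569, 643, 659, 664, 673, 734, 759, 2379
Drop lowest 1 (443) and highest 1 (2379)
Remaining (n=14): Σ = 8138, mean = 8138/14 = 581.286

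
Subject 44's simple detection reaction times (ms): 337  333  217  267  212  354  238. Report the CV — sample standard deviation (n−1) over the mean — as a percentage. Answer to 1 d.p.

21.7%

n = 7, Σ = 1958, M = 279.7143
Σ(x−M)² = 22059.429; s = √(22059.429/6) = 60.6347
CV = 60.6347 / 279.7143 = 0.21677 = 21.677%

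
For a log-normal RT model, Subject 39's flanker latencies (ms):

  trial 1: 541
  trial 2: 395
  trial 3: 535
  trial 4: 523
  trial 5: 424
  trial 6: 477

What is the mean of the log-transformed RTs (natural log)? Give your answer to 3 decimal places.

ln(RT): 6.2934, 5.9789, 6.2823, 6.2596, 6.0497, 6.1675
Σ ln(RT) = 37.0314
Mean = 37.0314/6 = 6.17190

6.172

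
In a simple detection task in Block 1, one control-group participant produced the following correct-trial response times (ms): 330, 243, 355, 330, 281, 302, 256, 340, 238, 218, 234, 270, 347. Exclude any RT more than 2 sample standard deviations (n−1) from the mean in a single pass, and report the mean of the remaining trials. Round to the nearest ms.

n = 13, ΣRT = 3744, M = 288.000
Σ(x−M)² = 28136.00; s = √(28136.00/12) = 48.422
Cutoffs: 288.000 ± 2·48.422 → [191.2, 384.8]
No RTs fall outside the cutoffs; all 13 retained. Mean = 3744/13 = 288.000

288 ms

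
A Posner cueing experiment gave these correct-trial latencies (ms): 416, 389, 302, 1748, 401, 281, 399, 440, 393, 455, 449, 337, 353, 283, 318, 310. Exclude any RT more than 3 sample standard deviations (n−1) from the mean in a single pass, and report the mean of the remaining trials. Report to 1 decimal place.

368.4 ms

n = 16, ΣRT = 7274, M = 454.625
Σ(x−M)² = 1835271.75; s = √(1835271.75/15) = 349.788
Cutoffs: 454.625 ± 3·349.788 → [-594.7, 1504.0]
Outside: 1748 → excluded.
Retained (n=15): Σ = 5526, mean = 5526/15 = 368.400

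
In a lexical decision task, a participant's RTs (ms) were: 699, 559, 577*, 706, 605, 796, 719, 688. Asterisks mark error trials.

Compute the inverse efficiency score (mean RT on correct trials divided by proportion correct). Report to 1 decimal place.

779.1 ms

Correct trials (n=7): 699, 559, 706, 605, 796, 719, 688
Mean correct RT = 4772/7 = 681.7143 ms
Proportion correct = 7/8
IES = 681.7143 / (7/8) = 779.102 ms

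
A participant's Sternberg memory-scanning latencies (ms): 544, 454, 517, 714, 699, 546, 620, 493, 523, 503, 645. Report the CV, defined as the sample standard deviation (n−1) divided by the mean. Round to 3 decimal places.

0.153

n = 11, Σ = 6258, M = 568.9091
Σ(x−M)² = 75632.909; s = √(75632.909/10) = 86.9672
CV = 86.9672 / 568.9091 = 0.15287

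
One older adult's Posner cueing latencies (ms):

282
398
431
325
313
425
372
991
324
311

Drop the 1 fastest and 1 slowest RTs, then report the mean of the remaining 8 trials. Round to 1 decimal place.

362.4 ms

Sorted: 282, 311, 313, 324, 325, 372, 398, 425, 431, 991
Drop lowest 1 (282) and highest 1 (991)
Remaining (n=8): Σ = 2899, mean = 2899/8 = 362.375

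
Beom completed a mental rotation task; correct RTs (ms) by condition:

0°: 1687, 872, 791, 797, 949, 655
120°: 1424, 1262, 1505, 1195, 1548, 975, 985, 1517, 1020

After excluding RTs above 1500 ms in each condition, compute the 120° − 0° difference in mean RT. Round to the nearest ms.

0°: exclude 1687
120°: exclude 1505, 1548, 1517
M(0°) = 4064/5 = 812.800
M(120°) = 6861/6 = 1143.500
Difference = 1143.500 − 812.800 = 330.700 ms

331 ms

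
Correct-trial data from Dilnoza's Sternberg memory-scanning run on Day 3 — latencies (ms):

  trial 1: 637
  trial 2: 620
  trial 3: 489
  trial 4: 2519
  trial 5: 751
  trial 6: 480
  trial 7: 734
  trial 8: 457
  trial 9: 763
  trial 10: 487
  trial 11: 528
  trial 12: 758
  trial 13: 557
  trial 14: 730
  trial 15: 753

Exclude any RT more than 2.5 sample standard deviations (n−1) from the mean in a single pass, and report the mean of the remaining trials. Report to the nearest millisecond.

n = 15, ΣRT = 11263, M = 750.867
Σ(x−M)² = 3542489.73; s = √(3542489.73/14) = 503.026
Cutoffs: 750.867 ± 2.5·503.026 → [-506.7, 2008.4]
Outside: 2519 → excluded.
Retained (n=14): Σ = 8744, mean = 8744/14 = 624.571

625 ms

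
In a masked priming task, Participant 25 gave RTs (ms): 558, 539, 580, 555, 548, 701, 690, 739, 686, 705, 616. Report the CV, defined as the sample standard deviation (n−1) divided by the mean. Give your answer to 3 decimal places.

n = 11, Σ = 6917, M = 628.8182
Σ(x−M)² = 57777.636; s = √(57777.636/10) = 76.0116
CV = 76.0116 / 628.8182 = 0.12088

0.121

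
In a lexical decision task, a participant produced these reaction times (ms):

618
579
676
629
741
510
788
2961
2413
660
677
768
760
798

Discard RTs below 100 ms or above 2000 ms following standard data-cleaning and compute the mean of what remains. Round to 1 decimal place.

683.7 ms

Excluded: 2413, 2961
Retained (n=12): Σ = 8204
Mean = 8204/12 = 683.6667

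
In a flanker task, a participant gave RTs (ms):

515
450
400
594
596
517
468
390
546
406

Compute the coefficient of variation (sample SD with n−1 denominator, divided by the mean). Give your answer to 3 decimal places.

0.158

n = 10, Σ = 4882, M = 488.2000
Σ(x−M)² = 53749.600; s = √(53749.600/9) = 77.2799
CV = 77.2799 / 488.2000 = 0.15830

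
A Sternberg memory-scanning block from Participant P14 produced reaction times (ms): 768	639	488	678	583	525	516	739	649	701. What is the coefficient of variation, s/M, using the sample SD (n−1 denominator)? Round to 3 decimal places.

0.155

n = 10, Σ = 6286, M = 628.6000
Σ(x−M)² = 85086.400; s = √(85086.400/9) = 97.2319
CV = 97.2319 / 628.6000 = 0.15468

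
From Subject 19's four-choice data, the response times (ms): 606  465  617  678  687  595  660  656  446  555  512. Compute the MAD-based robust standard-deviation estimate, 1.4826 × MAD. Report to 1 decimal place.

Sorted: 446, 465, 512, 555, 595, 606, 617, 656, 660, 678, 687 → median = 606
|x − 606| sorted: 0, 11, 11, 50, 51, 54, 72, 81, 94, 141, 160 → MAD = 54
Robust SD ≈ 1.4826 × 54 = 80.060

80.1 ms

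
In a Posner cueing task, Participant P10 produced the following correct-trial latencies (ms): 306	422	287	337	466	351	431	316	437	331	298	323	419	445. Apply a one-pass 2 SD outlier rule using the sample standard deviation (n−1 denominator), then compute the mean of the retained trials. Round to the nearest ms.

n = 14, ΣRT = 5169, M = 369.214
Σ(x−M)² = 52412.36; s = √(52412.36/13) = 63.496
Cutoffs: 369.214 ± 2·63.496 → [242.2, 496.2]
No RTs fall outside the cutoffs; all 14 retained. Mean = 5169/14 = 369.214

369 ms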